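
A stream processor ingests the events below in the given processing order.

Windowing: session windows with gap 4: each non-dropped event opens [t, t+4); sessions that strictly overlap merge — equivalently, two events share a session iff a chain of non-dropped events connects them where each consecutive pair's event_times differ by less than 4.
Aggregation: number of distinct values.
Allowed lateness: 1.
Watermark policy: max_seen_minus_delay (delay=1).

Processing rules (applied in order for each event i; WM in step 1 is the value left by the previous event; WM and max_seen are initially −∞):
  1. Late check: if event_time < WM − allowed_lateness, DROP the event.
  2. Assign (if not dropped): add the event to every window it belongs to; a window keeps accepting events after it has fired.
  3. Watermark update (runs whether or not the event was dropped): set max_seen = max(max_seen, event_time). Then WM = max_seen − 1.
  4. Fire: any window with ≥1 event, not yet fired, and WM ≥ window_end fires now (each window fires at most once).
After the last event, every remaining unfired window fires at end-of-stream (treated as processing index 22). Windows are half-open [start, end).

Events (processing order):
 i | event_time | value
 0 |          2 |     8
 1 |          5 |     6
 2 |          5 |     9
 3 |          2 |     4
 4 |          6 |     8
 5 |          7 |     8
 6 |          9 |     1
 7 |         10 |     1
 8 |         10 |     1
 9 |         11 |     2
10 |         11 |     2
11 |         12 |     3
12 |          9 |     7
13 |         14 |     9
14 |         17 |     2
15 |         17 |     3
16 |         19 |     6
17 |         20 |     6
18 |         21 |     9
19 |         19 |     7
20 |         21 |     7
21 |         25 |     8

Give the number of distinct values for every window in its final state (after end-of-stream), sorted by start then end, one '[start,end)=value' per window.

[2,25)=7 [25,29)=1

i=0 t=2 v=8: → [2,6); WM=1
i=1 t=5 v=6: → [2,9); WM=4
i=2 t=5 v=9: → [2,9); WM=4
i=3 t=2 v=4: DROP (t<4-1); WM=4
i=4 t=6 v=8: → [2,10); WM=5
i=5 t=7 v=8: → [2,11); WM=6
i=6 t=9 v=1: → [2,13); WM=8
i=7 t=10 v=1: → [2,14); WM=9
i=8 t=10 v=1: → [2,14); WM=9
i=9 t=11 v=2: → [2,15); WM=10
i=10 t=11 v=2: → [2,15); WM=10
i=11 t=12 v=3: → [2,16); WM=11
i=12 t=9 v=7: DROP (t<11-1); WM=11
i=13 t=14 v=9: → [2,18); WM=13
i=14 t=17 v=2: → [2,21); WM=16
i=15 t=17 v=3: → [2,21); WM=16
i=16 t=19 v=6: → [2,23); WM=18
i=17 t=20 v=6: → [2,24); WM=19
i=18 t=21 v=9: → [2,25); WM=20
i=19 t=19 v=7: → [2,25); WM=20
i=20 t=21 v=7: → [2,25); WM=20
i=21 t=25 v=8: → [25,29); WM=24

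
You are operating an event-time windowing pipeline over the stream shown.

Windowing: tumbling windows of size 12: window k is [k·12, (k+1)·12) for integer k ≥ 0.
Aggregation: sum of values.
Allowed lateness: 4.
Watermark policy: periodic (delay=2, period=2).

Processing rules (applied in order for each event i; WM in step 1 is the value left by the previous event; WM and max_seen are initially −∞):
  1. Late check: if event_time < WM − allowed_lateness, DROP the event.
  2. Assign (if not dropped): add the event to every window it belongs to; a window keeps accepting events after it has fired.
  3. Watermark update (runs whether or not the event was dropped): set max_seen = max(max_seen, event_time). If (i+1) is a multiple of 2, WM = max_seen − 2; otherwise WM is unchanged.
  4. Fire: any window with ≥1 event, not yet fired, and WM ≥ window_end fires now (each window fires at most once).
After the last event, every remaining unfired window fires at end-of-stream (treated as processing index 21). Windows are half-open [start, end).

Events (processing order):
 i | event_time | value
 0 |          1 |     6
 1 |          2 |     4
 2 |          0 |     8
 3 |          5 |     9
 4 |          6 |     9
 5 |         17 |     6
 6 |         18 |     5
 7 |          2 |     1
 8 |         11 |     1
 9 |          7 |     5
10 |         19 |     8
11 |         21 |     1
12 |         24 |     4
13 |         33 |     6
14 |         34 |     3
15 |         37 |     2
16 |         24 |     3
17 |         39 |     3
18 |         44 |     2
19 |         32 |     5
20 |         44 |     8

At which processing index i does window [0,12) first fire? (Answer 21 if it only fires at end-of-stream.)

5

i=0 t=1 v=6: → [0,12); WM=−∞
i=1 t=2 v=4: → [0,12); WM=0
i=2 t=0 v=8: → [0,12); WM=0
i=3 t=5 v=9: → [0,12); WM=3
i=4 t=6 v=9: → [0,12); WM=3
i=5 t=17 v=6: → [12,24); WM=15; [0,12) fires=36
i=6 t=18 v=5: → [12,24); WM=15
i=7 t=2 v=1: DROP (t<15-4); WM=16
i=8 t=11 v=1: DROP (t<16-4); WM=16
i=9 t=7 v=5: DROP (t<16-4); WM=16
i=10 t=19 v=8: → [12,24); WM=16
i=11 t=21 v=1: → [12,24); WM=19
i=12 t=24 v=4: → [24,36); WM=19
i=13 t=33 v=6: → [24,36); WM=31; [12,24) fires=20
i=14 t=34 v=3: → [24,36); WM=31
i=15 t=37 v=2: → [36,48); WM=35
i=16 t=24 v=3: DROP (t<35-4); WM=35
i=17 t=39 v=3: → [36,48); WM=37; [24,36) fires=13
i=18 t=44 v=2: → [36,48); WM=37
i=19 t=32 v=5: DROP (t<37-4); WM=42
i=20 t=44 v=8: → [36,48); WM=42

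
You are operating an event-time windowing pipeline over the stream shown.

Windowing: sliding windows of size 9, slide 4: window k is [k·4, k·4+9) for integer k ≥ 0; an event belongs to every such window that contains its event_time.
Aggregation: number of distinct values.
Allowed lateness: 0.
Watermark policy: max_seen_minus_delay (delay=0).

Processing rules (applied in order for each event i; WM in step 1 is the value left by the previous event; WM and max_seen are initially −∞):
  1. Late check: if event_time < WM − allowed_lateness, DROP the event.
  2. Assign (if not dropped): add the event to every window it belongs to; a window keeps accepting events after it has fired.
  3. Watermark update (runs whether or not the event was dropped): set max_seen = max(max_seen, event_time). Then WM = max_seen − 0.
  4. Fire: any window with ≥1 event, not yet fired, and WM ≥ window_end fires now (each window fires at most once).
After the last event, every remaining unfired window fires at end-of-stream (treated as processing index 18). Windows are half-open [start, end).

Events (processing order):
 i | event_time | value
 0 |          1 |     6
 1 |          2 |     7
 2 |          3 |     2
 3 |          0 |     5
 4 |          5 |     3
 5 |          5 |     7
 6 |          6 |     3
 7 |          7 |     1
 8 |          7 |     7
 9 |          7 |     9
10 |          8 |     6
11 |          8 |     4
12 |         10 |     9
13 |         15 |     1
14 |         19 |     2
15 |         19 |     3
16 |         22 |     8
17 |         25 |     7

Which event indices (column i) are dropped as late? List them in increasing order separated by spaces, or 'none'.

i=0 t=1 v=6: → [0,9); WM=1
i=1 t=2 v=7: → [0,9); WM=2
i=2 t=3 v=2: → [0,9); WM=3
i=3 t=0 v=5: DROP (t<3-0); WM=3
i=4 t=5 v=3: → [4,13),[0,9); WM=5
i=5 t=5 v=7: → [4,13),[0,9); WM=5
i=6 t=6 v=3: → [4,13),[0,9); WM=6
i=7 t=7 v=1: → [4,13),[0,9); WM=7
i=8 t=7 v=7: → [4,13),[0,9); WM=7
i=9 t=7 v=9: → [4,13),[0,9); WM=7
i=10 t=8 v=6: → [8,17),[4,13),[0,9); WM=8
i=11 t=8 v=4: → [8,17),[4,13),[0,9); WM=8
i=12 t=10 v=9: → [8,17),[4,13); WM=10; [0,9) fires=7
i=13 t=15 v=1: → [12,21),[8,17); WM=15; [4,13) fires=6
i=14 t=19 v=2: → [16,25),[12,21); WM=19; [8,17) fires=4
i=15 t=19 v=3: → [16,25),[12,21); WM=19
i=16 t=22 v=8: → [20,29),[16,25); WM=22; [12,21) fires=3
i=17 t=25 v=7: → [24,33),[20,29); WM=25; [16,25) fires=3

3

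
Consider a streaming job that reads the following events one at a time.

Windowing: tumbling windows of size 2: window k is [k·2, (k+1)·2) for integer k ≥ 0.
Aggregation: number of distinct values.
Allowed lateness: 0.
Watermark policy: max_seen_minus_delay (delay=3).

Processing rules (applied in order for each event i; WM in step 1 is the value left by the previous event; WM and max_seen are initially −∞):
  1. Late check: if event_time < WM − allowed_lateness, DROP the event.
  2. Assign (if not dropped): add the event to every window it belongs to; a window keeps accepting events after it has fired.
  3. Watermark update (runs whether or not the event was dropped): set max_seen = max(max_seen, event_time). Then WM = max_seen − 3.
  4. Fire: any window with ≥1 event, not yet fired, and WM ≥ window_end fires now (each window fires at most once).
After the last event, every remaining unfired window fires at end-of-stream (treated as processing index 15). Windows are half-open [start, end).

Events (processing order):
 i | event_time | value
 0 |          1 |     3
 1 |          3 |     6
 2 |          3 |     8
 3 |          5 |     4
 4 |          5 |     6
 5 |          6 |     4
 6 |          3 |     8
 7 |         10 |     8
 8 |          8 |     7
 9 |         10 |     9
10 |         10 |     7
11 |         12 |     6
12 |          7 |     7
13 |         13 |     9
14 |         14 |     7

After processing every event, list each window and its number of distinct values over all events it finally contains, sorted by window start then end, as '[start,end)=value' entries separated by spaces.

[0,2)=1 [2,4)=2 [4,6)=2 [6,8)=1 [8,10)=1 [10,12)=3 [12,14)=2 [14,16)=1

i=0 t=1 v=3: → [0,2); WM=-2
i=1 t=3 v=6: → [2,4); WM=0
i=2 t=3 v=8: → [2,4); WM=0
i=3 t=5 v=4: → [4,6); WM=2; [0,2) fires=1
i=4 t=5 v=6: → [4,6); WM=2
i=5 t=6 v=4: → [6,8); WM=3
i=6 t=3 v=8: → [2,4); WM=3
i=7 t=10 v=8: → [10,12); WM=7; [2,4) fires=2 [4,6) fires=2
i=8 t=8 v=7: → [8,10); WM=7
i=9 t=10 v=9: → [10,12); WM=7
i=10 t=10 v=7: → [10,12); WM=7
i=11 t=12 v=6: → [12,14); WM=9; [6,8) fires=1
i=12 t=7 v=7: DROP (t<9-0); WM=9
i=13 t=13 v=9: → [12,14); WM=10; [8,10) fires=1
i=14 t=14 v=7: → [14,16); WM=11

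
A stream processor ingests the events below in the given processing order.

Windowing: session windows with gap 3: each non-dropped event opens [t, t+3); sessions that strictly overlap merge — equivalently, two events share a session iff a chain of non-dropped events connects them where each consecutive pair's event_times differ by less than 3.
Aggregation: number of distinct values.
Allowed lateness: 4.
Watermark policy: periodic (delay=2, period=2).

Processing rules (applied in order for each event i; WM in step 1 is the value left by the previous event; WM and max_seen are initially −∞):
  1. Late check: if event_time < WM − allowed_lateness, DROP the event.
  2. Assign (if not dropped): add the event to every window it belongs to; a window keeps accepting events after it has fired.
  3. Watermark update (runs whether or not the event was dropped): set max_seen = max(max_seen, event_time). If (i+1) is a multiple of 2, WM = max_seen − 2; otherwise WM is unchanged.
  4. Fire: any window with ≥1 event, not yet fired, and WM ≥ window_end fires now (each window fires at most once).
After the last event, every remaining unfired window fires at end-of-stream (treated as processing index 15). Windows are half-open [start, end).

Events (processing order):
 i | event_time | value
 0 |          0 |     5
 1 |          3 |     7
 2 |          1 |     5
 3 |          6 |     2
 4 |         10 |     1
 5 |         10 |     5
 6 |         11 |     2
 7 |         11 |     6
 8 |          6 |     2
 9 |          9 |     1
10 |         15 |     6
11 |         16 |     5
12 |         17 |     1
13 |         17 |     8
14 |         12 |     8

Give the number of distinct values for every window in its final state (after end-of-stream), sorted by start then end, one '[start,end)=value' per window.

[0,6)=2 [6,9)=1 [9,15)=5 [15,20)=4

i=0 t=0 v=5: → [0,3); WM=−∞
i=1 t=3 v=7: → [3,6); WM=1
i=2 t=1 v=5: → [0,6); WM=1
i=3 t=6 v=2: → [6,9); WM=4
i=4 t=10 v=1: → [10,13); WM=4
i=5 t=10 v=5: → [10,13); WM=8
i=6 t=11 v=2: → [10,14); WM=8
i=7 t=11 v=6: → [10,14); WM=9
i=8 t=6 v=2: → [6,9); WM=9
i=9 t=9 v=1: → [9,14); WM=9
i=10 t=15 v=6: → [15,18); WM=9
i=11 t=16 v=5: → [15,19); WM=14
i=12 t=17 v=1: → [15,20); WM=14
i=13 t=17 v=8: → [15,20); WM=15
i=14 t=12 v=8: → [9,15); WM=15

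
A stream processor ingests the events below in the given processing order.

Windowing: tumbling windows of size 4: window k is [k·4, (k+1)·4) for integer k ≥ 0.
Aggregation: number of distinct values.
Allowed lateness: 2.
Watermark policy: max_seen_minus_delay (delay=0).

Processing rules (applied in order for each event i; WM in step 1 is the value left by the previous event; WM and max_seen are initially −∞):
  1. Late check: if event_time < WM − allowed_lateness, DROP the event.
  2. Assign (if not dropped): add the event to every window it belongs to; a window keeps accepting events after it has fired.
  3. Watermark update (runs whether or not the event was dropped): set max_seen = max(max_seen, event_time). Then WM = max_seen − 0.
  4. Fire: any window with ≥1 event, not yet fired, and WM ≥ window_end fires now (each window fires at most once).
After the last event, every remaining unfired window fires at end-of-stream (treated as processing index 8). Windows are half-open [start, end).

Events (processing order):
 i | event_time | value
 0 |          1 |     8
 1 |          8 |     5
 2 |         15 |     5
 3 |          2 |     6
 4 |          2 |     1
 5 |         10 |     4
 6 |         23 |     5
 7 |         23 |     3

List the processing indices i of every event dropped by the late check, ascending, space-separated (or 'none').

3 4 5

i=0 t=1 v=8: → [0,4); WM=1
i=1 t=8 v=5: → [8,12); WM=8; [0,4) fires=1
i=2 t=15 v=5: → [12,16); WM=15; [8,12) fires=1
i=3 t=2 v=6: DROP (t<15-2); WM=15
i=4 t=2 v=1: DROP (t<15-2); WM=15
i=5 t=10 v=4: DROP (t<15-2); WM=15
i=6 t=23 v=5: → [20,24); WM=23; [12,16) fires=1
i=7 t=23 v=3: → [20,24); WM=23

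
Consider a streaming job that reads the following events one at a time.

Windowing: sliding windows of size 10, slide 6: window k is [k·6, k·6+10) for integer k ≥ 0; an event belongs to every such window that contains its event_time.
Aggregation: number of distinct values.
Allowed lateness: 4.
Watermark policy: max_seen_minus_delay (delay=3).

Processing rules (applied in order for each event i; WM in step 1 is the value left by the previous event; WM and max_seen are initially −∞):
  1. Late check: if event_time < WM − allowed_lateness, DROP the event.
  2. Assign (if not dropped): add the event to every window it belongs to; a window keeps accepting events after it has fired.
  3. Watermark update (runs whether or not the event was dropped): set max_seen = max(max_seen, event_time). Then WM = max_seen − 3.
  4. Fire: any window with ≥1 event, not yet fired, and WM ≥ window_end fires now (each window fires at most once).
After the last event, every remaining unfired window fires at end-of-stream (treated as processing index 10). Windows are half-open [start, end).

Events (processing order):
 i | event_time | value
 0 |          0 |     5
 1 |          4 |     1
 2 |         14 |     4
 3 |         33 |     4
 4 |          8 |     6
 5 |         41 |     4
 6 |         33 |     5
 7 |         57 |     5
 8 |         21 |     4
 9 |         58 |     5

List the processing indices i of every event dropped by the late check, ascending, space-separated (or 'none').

i=0 t=0 v=5: → [0,10); WM=-3
i=1 t=4 v=1: → [0,10); WM=1
i=2 t=14 v=4: → [12,22),[6,16); WM=11; [0,10) fires=2
i=3 t=33 v=4: → [30,40),[24,34); WM=30; [6,16) fires=1 [12,22) fires=1
i=4 t=8 v=6: DROP (t<30-4); WM=30
i=5 t=41 v=4: → [36,46); WM=38; [24,34) fires=1
i=6 t=33 v=5: DROP (t<38-4); WM=38
i=7 t=57 v=5: → [54,64),[48,58); WM=54; [30,40) fires=1 [36,46) fires=1
i=8 t=21 v=4: DROP (t<54-4); WM=54
i=9 t=58 v=5: → [54,64); WM=55

4 6 8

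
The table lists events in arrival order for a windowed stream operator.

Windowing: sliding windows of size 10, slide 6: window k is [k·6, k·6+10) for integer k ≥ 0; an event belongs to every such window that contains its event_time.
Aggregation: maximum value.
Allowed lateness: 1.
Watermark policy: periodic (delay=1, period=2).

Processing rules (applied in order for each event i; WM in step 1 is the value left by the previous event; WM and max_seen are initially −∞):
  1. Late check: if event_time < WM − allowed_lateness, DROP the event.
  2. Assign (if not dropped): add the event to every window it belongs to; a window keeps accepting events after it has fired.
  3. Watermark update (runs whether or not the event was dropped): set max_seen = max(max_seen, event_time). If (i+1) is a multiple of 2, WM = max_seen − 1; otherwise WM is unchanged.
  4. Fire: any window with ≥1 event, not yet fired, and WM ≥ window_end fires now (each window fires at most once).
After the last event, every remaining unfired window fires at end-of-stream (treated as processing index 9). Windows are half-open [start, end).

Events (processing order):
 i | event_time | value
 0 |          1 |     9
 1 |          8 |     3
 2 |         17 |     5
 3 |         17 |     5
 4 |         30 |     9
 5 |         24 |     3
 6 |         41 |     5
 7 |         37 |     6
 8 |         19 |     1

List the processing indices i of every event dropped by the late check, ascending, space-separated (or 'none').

i=0 t=1 v=9: → [0,10); WM=−∞
i=1 t=8 v=3: → [6,16),[0,10); WM=7
i=2 t=17 v=5: → [12,22); WM=7
i=3 t=17 v=5: → [12,22); WM=16; [0,10) fires=9 [6,16) fires=3
i=4 t=30 v=9: → [30,40),[24,34); WM=16
i=5 t=24 v=3: → [24,34),[18,28); WM=29; [12,22) fires=5 [18,28) fires=3
i=6 t=41 v=5: → [36,46); WM=29
i=7 t=37 v=6: → [36,46),[30,40); WM=40; [24,34) fires=9 [30,40) fires=9
i=8 t=19 v=1: DROP (t<40-1); WM=40

8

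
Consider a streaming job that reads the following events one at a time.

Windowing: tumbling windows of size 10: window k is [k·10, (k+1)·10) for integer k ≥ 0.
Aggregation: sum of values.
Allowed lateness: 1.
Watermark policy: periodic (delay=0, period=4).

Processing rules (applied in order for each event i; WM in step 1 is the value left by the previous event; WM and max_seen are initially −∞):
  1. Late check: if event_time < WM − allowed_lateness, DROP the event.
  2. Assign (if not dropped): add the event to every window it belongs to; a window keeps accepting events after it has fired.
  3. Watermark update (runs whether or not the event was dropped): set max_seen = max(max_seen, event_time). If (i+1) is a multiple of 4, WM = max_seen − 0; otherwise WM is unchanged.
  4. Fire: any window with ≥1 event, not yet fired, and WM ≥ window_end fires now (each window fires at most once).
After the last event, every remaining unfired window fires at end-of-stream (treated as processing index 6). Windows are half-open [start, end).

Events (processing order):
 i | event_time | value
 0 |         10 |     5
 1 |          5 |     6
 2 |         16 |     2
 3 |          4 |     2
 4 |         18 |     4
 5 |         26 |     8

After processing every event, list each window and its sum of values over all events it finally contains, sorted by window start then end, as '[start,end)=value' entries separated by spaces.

[0,10)=8 [10,20)=11 [20,30)=8

i=0 t=10 v=5: → [10,20); WM=−∞
i=1 t=5 v=6: → [0,10); WM=−∞
i=2 t=16 v=2: → [10,20); WM=−∞
i=3 t=4 v=2: → [0,10); WM=16; [0,10) fires=8
i=4 t=18 v=4: → [10,20); WM=16
i=5 t=26 v=8: → [20,30); WM=16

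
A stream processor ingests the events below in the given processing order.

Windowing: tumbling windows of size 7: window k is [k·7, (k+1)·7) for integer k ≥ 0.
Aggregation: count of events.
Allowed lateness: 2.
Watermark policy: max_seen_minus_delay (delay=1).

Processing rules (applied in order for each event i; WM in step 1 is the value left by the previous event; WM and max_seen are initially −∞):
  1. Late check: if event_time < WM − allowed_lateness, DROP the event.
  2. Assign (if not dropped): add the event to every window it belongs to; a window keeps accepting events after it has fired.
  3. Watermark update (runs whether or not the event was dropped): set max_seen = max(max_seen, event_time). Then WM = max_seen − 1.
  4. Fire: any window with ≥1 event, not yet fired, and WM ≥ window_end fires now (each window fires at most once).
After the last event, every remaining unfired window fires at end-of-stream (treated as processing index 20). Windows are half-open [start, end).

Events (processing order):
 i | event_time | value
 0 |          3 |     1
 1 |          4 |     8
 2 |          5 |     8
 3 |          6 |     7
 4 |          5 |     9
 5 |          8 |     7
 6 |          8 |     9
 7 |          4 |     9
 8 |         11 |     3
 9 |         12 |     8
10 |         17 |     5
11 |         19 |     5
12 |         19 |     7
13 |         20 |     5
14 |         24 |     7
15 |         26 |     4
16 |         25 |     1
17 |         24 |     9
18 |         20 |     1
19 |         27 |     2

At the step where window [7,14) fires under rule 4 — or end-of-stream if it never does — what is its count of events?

i=0 t=3 v=1: → [0,7); WM=2
i=1 t=4 v=8: → [0,7); WM=3
i=2 t=5 v=8: → [0,7); WM=4
i=3 t=6 v=7: → [0,7); WM=5
i=4 t=5 v=9: → [0,7); WM=5
i=5 t=8 v=7: → [7,14); WM=7; [0,7) fires=5
i=6 t=8 v=9: → [7,14); WM=7
i=7 t=4 v=9: DROP (t<7-2); WM=7
i=8 t=11 v=3: → [7,14); WM=10
i=9 t=12 v=8: → [7,14); WM=11
i=10 t=17 v=5: → [14,21); WM=16; [7,14) fires=4
i=11 t=19 v=5: → [14,21); WM=18
i=12 t=19 v=7: → [14,21); WM=18
i=13 t=20 v=5: → [14,21); WM=19
i=14 t=24 v=7: → [21,28); WM=23; [14,21) fires=4
i=15 t=26 v=4: → [21,28); WM=25
i=16 t=25 v=1: → [21,28); WM=25
i=17 t=24 v=9: → [21,28); WM=25
i=18 t=20 v=1: DROP (t<25-2); WM=25
i=19 t=27 v=2: → [21,28); WM=26

4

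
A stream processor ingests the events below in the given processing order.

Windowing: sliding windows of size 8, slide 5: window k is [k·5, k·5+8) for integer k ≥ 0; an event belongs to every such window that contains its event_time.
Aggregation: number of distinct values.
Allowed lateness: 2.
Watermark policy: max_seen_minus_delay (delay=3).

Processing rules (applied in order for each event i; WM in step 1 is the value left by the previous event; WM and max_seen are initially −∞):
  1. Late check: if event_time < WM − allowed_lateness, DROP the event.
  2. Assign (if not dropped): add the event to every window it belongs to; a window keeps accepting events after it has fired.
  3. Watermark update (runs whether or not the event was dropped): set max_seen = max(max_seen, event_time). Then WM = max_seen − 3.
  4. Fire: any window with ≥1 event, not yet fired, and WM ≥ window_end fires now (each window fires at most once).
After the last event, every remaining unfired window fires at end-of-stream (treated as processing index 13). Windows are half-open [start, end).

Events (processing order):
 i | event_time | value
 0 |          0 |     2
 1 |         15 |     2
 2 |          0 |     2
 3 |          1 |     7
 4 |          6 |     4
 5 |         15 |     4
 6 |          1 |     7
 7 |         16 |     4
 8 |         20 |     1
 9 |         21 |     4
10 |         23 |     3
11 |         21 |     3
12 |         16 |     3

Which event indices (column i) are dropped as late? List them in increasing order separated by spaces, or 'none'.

i=0 t=0 v=2: → [0,8); WM=-3
i=1 t=15 v=2: → [15,23),[10,18); WM=12; [0,8) fires=1
i=2 t=0 v=2: DROP (t<12-2); WM=12
i=3 t=1 v=7: DROP (t<12-2); WM=12
i=4 t=6 v=4: DROP (t<12-2); WM=12
i=5 t=15 v=4: → [15,23),[10,18); WM=12
i=6 t=1 v=7: DROP (t<12-2); WM=12
i=7 t=16 v=4: → [15,23),[10,18); WM=13
i=8 t=20 v=1: → [20,28),[15,23); WM=17
i=9 t=21 v=4: → [20,28),[15,23); WM=18; [10,18) fires=2
i=10 t=23 v=3: → [20,28); WM=20
i=11 t=21 v=3: → [20,28),[15,23); WM=20
i=12 t=16 v=3: DROP (t<20-2); WM=20

2 3 4 6 12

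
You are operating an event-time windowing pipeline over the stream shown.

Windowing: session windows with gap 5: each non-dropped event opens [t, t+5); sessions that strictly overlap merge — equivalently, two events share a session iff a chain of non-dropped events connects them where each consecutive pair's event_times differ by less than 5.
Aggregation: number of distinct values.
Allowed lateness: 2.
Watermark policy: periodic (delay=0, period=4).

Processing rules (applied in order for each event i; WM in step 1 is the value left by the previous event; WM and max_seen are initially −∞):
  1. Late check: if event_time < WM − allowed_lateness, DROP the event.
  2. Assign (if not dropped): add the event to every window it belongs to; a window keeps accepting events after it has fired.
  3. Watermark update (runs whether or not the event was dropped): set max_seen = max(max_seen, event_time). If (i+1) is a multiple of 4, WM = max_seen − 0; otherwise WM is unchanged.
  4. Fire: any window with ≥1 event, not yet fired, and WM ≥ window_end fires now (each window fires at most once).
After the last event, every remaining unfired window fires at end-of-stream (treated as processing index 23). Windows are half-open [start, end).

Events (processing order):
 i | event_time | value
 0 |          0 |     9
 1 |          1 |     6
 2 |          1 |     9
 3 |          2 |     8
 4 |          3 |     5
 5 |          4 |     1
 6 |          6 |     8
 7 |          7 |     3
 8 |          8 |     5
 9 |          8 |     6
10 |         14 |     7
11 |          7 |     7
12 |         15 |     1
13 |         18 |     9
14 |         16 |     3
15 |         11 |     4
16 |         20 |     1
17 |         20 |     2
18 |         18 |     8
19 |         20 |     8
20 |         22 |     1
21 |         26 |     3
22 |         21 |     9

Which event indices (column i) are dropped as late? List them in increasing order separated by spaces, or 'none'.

i=0 t=0 v=9: → [0,5); WM=−∞
i=1 t=1 v=6: → [0,6); WM=−∞
i=2 t=1 v=9: → [0,6); WM=−∞
i=3 t=2 v=8: → [0,7); WM=2
i=4 t=3 v=5: → [0,8); WM=2
i=5 t=4 v=1: → [0,9); WM=2
i=6 t=6 v=8: → [0,11); WM=2
i=7 t=7 v=3: → [0,12); WM=7
i=8 t=8 v=5: → [0,13); WM=7
i=9 t=8 v=6: → [0,13); WM=7
i=10 t=14 v=7: → [14,19); WM=7
i=11 t=7 v=7: → [0,13); WM=14
i=12 t=15 v=1: → [14,20); WM=14
i=13 t=18 v=9: → [14,23); WM=14
i=14 t=16 v=3: → [14,23); WM=14
i=15 t=11 v=4: DROP (t<14-2); WM=18
i=16 t=20 v=1: → [14,25); WM=18
i=17 t=20 v=2: → [14,25); WM=18
i=18 t=18 v=8: → [14,25); WM=18
i=19 t=20 v=8: → [14,25); WM=20
i=20 t=22 v=1: → [14,27); WM=20
i=21 t=26 v=3: → [14,31); WM=20
i=22 t=21 v=9: → [14,31); WM=20

15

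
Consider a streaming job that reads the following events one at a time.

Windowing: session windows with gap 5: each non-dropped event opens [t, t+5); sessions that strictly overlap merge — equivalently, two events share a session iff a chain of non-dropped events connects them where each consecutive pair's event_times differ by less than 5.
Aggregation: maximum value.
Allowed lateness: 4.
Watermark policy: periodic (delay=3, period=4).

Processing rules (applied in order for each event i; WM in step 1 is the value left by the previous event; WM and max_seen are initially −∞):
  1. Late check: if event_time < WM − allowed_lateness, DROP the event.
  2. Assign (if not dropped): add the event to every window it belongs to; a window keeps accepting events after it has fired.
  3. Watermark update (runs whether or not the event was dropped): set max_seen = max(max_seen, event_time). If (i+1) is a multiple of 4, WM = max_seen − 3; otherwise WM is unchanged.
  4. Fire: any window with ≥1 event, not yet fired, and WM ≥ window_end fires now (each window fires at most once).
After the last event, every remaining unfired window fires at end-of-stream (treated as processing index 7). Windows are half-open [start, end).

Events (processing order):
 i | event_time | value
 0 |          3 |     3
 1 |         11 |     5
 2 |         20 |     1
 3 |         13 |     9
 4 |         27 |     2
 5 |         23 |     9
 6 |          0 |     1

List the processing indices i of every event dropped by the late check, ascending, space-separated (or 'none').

6

i=0 t=3 v=3: → [3,8); WM=−∞
i=1 t=11 v=5: → [11,16); WM=−∞
i=2 t=20 v=1: → [20,25); WM=−∞
i=3 t=13 v=9: → [11,18); WM=17
i=4 t=27 v=2: → [27,32); WM=17
i=5 t=23 v=9: → [20,32); WM=17
i=6 t=0 v=1: DROP (t<17-4); WM=17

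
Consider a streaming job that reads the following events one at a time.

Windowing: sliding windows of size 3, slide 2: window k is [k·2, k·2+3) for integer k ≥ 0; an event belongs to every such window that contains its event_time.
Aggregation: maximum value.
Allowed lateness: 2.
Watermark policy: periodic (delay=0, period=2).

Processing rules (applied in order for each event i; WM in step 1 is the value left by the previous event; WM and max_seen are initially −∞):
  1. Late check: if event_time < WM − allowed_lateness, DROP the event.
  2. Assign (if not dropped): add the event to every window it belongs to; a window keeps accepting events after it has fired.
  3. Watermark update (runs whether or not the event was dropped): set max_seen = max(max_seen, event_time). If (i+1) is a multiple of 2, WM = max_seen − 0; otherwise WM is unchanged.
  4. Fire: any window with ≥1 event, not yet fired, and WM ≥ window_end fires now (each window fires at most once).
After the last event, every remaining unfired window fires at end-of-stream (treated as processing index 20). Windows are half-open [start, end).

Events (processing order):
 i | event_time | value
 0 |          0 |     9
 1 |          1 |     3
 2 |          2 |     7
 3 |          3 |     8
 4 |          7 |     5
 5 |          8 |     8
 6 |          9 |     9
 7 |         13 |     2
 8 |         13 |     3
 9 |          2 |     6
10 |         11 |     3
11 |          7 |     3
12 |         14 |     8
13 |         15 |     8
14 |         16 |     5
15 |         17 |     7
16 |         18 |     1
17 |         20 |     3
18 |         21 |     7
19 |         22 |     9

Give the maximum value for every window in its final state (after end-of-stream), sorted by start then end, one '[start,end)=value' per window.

i=0 t=0 v=9: → [0,3); WM=−∞
i=1 t=1 v=3: → [0,3); WM=1
i=2 t=2 v=7: → [2,5),[0,3); WM=1
i=3 t=3 v=8: → [2,5); WM=3; [0,3) fires=9
i=4 t=7 v=5: → [6,9); WM=3
i=5 t=8 v=8: → [8,11),[6,9); WM=8; [2,5) fires=8
i=6 t=9 v=9: → [8,11); WM=8
i=7 t=13 v=2: → [12,15); WM=13; [6,9) fires=8 [8,11) fires=9
i=8 t=13 v=3: → [12,15); WM=13
i=9 t=2 v=6: DROP (t<13-2); WM=13
i=10 t=11 v=3: → [10,13); WM=13; [10,13) fires=3
i=11 t=7 v=3: DROP (t<13-2); WM=13
i=12 t=14 v=8: → [14,17),[12,15); WM=13
i=13 t=15 v=8: → [14,17); WM=15; [12,15) fires=8
i=14 t=16 v=5: → [16,19),[14,17); WM=15
i=15 t=17 v=7: → [16,19); WM=17; [14,17) fires=8
i=16 t=18 v=1: → [18,21),[16,19); WM=17
i=17 t=20 v=3: → [20,23),[18,21); WM=20; [16,19) fires=7
i=18 t=21 v=7: → [20,23); WM=20
i=19 t=22 v=9: → [22,25),[20,23); WM=22; [18,21) fires=3

[0,3)=9 [2,5)=8 [6,9)=8 [8,11)=9 [10,13)=3 [12,15)=8 [14,17)=8 [16,19)=7 [18,21)=3 [20,23)=9 [22,25)=9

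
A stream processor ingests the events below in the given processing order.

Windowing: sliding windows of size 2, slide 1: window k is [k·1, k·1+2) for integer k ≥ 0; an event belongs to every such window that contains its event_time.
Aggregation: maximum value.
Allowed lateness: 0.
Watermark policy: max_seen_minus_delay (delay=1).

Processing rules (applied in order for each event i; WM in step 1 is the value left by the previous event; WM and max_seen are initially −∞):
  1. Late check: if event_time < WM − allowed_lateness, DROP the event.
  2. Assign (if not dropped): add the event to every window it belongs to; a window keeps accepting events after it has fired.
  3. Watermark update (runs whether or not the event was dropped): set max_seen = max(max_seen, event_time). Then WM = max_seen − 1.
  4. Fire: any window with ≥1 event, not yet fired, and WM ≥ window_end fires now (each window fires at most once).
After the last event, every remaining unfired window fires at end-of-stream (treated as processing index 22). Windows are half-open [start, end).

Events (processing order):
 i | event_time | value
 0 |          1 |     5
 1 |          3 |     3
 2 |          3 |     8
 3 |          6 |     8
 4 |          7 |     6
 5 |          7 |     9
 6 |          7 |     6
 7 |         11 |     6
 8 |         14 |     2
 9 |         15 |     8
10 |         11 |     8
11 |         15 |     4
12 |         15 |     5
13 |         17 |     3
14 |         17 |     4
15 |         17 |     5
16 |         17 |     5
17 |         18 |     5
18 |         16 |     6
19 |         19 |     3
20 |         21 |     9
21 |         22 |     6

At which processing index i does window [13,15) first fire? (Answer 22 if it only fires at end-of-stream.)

i=0 t=1 v=5: → [1,3),[0,2); WM=0
i=1 t=3 v=3: → [3,5),[2,4); WM=2; [0,2) fires=5
i=2 t=3 v=8: → [3,5),[2,4); WM=2
i=3 t=6 v=8: → [6,8),[5,7); WM=5; [1,3) fires=5 [2,4) fires=8 [3,5) fires=8
i=4 t=7 v=6: → [7,9),[6,8); WM=6
i=5 t=7 v=9: → [7,9),[6,8); WM=6
i=6 t=7 v=6: → [7,9),[6,8); WM=6
i=7 t=11 v=6: → [11,13),[10,12); WM=10; [5,7) fires=8 [6,8) fires=9 [7,9) fires=9
i=8 t=14 v=2: → [14,16),[13,15); WM=13; [10,12) fires=6 [11,13) fires=6
i=9 t=15 v=8: → [15,17),[14,16); WM=14
i=10 t=11 v=8: DROP (t<14-0); WM=14
i=11 t=15 v=4: → [15,17),[14,16); WM=14
i=12 t=15 v=5: → [15,17),[14,16); WM=14
i=13 t=17 v=3: → [17,19),[16,18); WM=16; [13,15) fires=2 [14,16) fires=8
i=14 t=17 v=4: → [17,19),[16,18); WM=16
i=15 t=17 v=5: → [17,19),[16,18); WM=16
i=16 t=17 v=5: → [17,19),[16,18); WM=16
i=17 t=18 v=5: → [18,20),[17,19); WM=17; [15,17) fires=8
i=18 t=16 v=6: DROP (t<17-0); WM=17
i=19 t=19 v=3: → [19,21),[18,20); WM=18; [16,18) fires=5
i=20 t=21 v=9: → [21,23),[20,22); WM=20; [17,19) fires=5 [18,20) fires=5
i=21 t=22 v=6: → [22,24),[21,23); WM=21; [19,21) fires=3

13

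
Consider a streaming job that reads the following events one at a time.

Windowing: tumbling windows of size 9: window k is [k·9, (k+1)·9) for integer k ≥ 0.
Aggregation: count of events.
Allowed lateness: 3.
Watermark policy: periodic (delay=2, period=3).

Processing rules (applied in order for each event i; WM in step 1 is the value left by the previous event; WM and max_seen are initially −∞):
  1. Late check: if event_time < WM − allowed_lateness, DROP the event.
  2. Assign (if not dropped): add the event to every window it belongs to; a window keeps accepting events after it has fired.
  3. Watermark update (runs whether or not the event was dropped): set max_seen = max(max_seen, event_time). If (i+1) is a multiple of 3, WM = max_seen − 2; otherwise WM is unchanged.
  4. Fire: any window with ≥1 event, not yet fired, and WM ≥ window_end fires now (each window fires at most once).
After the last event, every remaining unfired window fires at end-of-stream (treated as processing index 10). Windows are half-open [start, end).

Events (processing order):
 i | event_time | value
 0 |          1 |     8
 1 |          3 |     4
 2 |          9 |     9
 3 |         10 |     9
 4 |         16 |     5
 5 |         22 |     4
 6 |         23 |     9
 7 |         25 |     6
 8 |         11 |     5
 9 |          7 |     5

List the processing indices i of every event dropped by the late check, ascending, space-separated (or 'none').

i=0 t=1 v=8: → [0,9); WM=−∞
i=1 t=3 v=4: → [0,9); WM=−∞
i=2 t=9 v=9: → [9,18); WM=7
i=3 t=10 v=9: → [9,18); WM=7
i=4 t=16 v=5: → [9,18); WM=7
i=5 t=22 v=4: → [18,27); WM=20; [0,9) fires=2 [9,18) fires=3
i=6 t=23 v=9: → [18,27); WM=20
i=7 t=25 v=6: → [18,27); WM=20
i=8 t=11 v=5: DROP (t<20-3); WM=23
i=9 t=7 v=5: DROP (t<23-3); WM=23

8 9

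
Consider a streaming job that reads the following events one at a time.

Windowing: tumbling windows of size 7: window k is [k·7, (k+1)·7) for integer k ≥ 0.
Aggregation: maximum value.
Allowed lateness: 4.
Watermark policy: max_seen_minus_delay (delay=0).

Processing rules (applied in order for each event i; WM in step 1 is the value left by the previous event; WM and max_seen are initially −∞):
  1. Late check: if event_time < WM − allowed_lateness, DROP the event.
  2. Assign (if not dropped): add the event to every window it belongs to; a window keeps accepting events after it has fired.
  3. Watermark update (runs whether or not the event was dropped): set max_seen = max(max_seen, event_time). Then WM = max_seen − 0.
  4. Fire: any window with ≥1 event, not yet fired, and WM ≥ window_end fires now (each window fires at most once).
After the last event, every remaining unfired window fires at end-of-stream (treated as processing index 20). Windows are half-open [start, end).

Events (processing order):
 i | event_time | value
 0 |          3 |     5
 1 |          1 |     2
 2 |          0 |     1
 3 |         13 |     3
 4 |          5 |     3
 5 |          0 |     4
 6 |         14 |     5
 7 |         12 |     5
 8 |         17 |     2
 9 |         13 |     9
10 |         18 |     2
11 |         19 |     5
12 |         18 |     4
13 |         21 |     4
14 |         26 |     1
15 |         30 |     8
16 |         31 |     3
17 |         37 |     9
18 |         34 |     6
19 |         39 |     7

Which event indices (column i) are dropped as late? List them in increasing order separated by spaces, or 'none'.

4 5

i=0 t=3 v=5: → [0,7); WM=3
i=1 t=1 v=2: → [0,7); WM=3
i=2 t=0 v=1: → [0,7); WM=3
i=3 t=13 v=3: → [7,14); WM=13; [0,7) fires=5
i=4 t=5 v=3: DROP (t<13-4); WM=13
i=5 t=0 v=4: DROP (t<13-4); WM=13
i=6 t=14 v=5: → [14,21); WM=14; [7,14) fires=3
i=7 t=12 v=5: → [7,14); WM=14
i=8 t=17 v=2: → [14,21); WM=17
i=9 t=13 v=9: → [7,14); WM=17
i=10 t=18 v=2: → [14,21); WM=18
i=11 t=19 v=5: → [14,21); WM=19
i=12 t=18 v=4: → [14,21); WM=19
i=13 t=21 v=4: → [21,28); WM=21; [14,21) fires=5
i=14 t=26 v=1: → [21,28); WM=26
i=15 t=30 v=8: → [28,35); WM=30; [21,28) fires=4
i=16 t=31 v=3: → [28,35); WM=31
i=17 t=37 v=9: → [35,42); WM=37; [28,35) fires=8
i=18 t=34 v=6: → [28,35); WM=37
i=19 t=39 v=7: → [35,42); WM=39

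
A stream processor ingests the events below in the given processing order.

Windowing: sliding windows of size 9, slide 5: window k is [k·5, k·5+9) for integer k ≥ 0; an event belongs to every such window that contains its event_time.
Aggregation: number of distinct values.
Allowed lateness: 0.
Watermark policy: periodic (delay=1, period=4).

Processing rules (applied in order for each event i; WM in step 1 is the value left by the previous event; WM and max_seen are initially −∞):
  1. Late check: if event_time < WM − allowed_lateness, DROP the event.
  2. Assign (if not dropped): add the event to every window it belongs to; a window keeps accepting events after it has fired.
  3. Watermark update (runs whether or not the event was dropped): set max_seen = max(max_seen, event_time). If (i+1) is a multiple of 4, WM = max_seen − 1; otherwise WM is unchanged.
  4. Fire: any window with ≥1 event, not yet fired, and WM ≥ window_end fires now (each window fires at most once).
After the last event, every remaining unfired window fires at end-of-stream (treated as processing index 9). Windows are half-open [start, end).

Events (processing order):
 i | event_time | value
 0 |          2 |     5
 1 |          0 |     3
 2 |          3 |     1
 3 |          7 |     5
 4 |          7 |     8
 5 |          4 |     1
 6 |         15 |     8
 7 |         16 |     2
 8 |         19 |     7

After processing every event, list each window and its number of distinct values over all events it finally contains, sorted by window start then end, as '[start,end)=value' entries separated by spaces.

i=0 t=2 v=5: → [0,9); WM=−∞
i=1 t=0 v=3: → [0,9); WM=−∞
i=2 t=3 v=1: → [0,9); WM=−∞
i=3 t=7 v=5: → [5,14),[0,9); WM=6
i=4 t=7 v=8: → [5,14),[0,9); WM=6
i=5 t=4 v=1: DROP (t<6-0); WM=6
i=6 t=15 v=8: → [15,24),[10,19); WM=6
i=7 t=16 v=2: → [15,24),[10,19); WM=15; [0,9) fires=4 [5,14) fires=2
i=8 t=19 v=7: → [15,24); WM=15

[0,9)=4 [5,14)=2 [10,19)=2 [15,24)=3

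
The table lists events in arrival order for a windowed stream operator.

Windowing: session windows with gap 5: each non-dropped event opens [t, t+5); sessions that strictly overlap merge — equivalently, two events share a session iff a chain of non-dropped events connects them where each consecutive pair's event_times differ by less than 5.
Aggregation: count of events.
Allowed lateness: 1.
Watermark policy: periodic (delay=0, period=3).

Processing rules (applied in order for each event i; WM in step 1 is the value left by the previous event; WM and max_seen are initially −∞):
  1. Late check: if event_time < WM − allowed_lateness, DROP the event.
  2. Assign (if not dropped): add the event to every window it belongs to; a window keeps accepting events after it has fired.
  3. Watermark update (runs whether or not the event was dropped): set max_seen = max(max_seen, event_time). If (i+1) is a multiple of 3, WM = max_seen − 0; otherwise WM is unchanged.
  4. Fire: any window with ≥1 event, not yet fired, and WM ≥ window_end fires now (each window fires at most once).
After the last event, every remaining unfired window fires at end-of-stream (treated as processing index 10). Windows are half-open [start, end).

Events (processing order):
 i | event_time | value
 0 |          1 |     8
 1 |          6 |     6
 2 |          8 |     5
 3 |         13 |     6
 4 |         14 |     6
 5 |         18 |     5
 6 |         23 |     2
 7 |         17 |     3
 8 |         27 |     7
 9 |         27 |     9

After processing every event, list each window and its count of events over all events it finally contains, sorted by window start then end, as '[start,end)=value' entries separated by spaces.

[1,6)=1 [6,13)=2 [13,23)=4 [23,32)=3

i=0 t=1 v=8: → [1,6); WM=−∞
i=1 t=6 v=6: → [6,11); WM=−∞
i=2 t=8 v=5: → [6,13); WM=8
i=3 t=13 v=6: → [13,18); WM=8
i=4 t=14 v=6: → [13,19); WM=8
i=5 t=18 v=5: → [13,23); WM=18
i=6 t=23 v=2: → [23,28); WM=18
i=7 t=17 v=3: → [13,23); WM=18
i=8 t=27 v=7: → [23,32); WM=27
i=9 t=27 v=9: → [23,32); WM=27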